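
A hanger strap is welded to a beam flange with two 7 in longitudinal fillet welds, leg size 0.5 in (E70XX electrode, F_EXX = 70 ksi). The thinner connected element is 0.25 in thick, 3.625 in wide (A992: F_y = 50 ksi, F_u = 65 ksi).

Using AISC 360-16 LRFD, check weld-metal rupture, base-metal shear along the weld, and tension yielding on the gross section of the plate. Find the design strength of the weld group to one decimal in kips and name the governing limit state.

40.8 kips (gross-section yield governs)

Weld metal: throat = 0.707×0.5 = 0.3535 in, L = 2×7 = 14 in. φR_n = 0.75 × 0.6 × 70 × 0.3535 × 14 = 155.9 kips.
Base metal shear (0.25 in plate): yield φR_n = 1.0×0.6×50×0.25×14 = 105.0 kips; rupture φR_n = 0.75×0.6×65×0.25×14 = 102.4 kips; take 102.4 kips (rupture).
Tension yield (gross): A_g = 3.625×0.25 = 0.90625 in². φR_n = 0.90 × 50 × 0.90625 = 40.8 kips.
Governing: min(155.9, 102.4, 40.8) = 40.8 kips → gross-section yield.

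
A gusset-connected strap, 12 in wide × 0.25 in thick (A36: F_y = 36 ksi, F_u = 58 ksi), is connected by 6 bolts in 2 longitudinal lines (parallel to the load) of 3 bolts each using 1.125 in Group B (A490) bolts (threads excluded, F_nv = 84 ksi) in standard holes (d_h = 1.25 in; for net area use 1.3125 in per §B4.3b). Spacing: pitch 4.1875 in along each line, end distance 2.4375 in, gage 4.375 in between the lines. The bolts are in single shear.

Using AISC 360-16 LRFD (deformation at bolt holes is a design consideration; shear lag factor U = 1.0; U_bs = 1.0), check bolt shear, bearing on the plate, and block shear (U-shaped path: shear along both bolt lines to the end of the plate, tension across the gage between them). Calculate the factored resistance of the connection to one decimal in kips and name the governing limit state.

120.9 kips (block shear governs)

Bolt shear: A_b = π(1.125)²/4 = 0.99402 in². φR_n = 0.75 × 84 × 0.99402 × 6 × 1 = 375.7 kips.
Bearing (0.25 in plate, F_u = 58 ksi): end bolts L_c = 2.4375 − 1.25/2 = 1.8125, R_n = min(1.2×1.8125×0.25×58, 2.4×1.125×0.25×58) = 31.538 kips/bolt; interior L_c = 4.1875 − 1.25 = 2.9375, R_n = 39.15 kips/bolt. φR_n = 0.75 × (2×31.538 + 4×39.15) = 164.8 kips.
Block shear: shear path 2×[2.4375+2×4.1875] = 2×10.8125 in, A_gv = 5.4063, A_nv = 2×(10.8125 − 2.5×1.3125)×0.25 = 3.7656 in²; tension across gage: (4.375 − 1×1.3125)×0.25 = 0.76563 in². R_n = min(0.6×58×3.7656, 0.6×36×5.4063) + 1.0×58×0.76563 = min(131.04, 116.78) + 44.407 = 161.19 kips. φR_n = 0.75 × 161.19 = 120.9 kips.
Governing: min(375.7, 164.8, 120.9) = 120.9 kips → block shear.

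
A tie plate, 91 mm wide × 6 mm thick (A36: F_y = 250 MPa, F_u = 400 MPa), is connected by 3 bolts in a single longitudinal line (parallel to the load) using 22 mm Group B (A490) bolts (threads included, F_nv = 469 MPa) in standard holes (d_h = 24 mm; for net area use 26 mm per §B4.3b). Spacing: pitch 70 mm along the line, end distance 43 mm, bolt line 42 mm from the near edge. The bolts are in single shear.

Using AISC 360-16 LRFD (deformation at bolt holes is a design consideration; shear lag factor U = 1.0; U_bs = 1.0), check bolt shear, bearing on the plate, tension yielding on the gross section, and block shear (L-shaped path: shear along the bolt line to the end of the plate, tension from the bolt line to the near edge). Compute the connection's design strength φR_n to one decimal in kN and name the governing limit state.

122.9 kN (gross-section yield governs)

Bolt shear: A_b = π(22)²/4 = 380.13 mm². φR_n = 0.75 × 469 × 380.13 × 3 × 1 = 401.1 kN.
Bearing (6 mm plate, F_u = 400 MPa): end bolts L_c = 43 − 24/2 = 31, R_n = min(1.2×31×6×400, 2.4×22×6×400) = 89.28 kN/bolt; interior L_c = 70 − 24 = 46, R_n = 126.72 kN/bolt. φR_n = 0.75 × (1×89.28 + 2×126.72) = 257.0 kN.
Tension yield (gross): A_g = 91×6 = 546 mm². φR_n = 0.90 × 250 × 546 = 122.9 kN.
Block shear: shear path 1×[43+2×70] = 1×183 mm, A_gv = 1098, A_nv = 1×(183 − 2.5×26)×6 = 708 mm²; tension to near edge: (42 − 0.5×26)×6 = 174 mm². R_n = min(0.6×400×708, 0.6×250×1098) + 1.0×400×174 = min(169.92, 164.7) + 69.6 = 234.3 kN. φR_n = 0.75 × 234.3 = 175.7 kN.
Governing: min(401.1, 257.0, 122.9, 175.7) = 122.9 kN → gross-section yield.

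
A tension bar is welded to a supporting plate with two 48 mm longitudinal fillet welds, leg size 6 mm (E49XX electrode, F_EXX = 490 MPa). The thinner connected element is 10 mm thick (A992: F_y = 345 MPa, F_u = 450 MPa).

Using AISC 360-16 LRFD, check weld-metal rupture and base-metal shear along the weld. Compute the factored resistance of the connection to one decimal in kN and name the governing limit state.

Weld metal: throat = 0.707×6 = 4.242 mm, L = 2×48 = 96 mm. φR_n = 0.75 × 0.6 × 490 × 4.242 × 96 = 89.8 kN.
Base metal shear (10 mm plate): yield φR_n = 1.0×0.6×345×10×96 = 198.7 kN; rupture φR_n = 0.75×0.6×450×10×96 = 194.4 kN; take 194.4 kN (rupture).
Governing: min(89.8, 194.4) = 89.8 kN → weld metal.

89.8 kN (weld metal governs)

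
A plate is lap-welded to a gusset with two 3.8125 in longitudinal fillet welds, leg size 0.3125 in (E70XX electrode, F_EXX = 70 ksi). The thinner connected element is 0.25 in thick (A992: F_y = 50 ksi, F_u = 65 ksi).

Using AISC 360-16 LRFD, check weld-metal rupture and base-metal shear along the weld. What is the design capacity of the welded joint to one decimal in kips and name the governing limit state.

Weld metal: throat = 0.707×0.3125 = 0.22094 in, L = 2×3.8125 = 7.625 in. φR_n = 0.75 × 0.6 × 70 × 0.22094 × 7.625 = 53.1 kips.
Base metal shear (0.25 in plate): yield φR_n = 1.0×0.6×50×0.25×7.625 = 57.2 kips; rupture φR_n = 0.75×0.6×65×0.25×7.625 = 55.8 kips; take 55.8 kips (rupture).
Governing: min(53.1, 55.8) = 53.1 kips → weld metal.

53.1 kips (weld metal governs)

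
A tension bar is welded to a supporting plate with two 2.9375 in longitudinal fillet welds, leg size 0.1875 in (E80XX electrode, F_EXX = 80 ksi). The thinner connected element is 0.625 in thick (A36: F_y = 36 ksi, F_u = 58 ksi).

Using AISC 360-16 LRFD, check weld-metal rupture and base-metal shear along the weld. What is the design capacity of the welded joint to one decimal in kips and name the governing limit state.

Weld metal: throat = 0.707×0.1875 = 0.13256 in, L = 2×2.9375 = 5.875 in. φR_n = 0.75 × 0.6 × 80 × 0.13256 × 5.875 = 28.0 kips.
Base metal shear (0.625 in plate): yield φR_n = 1.0×0.6×36×0.625×5.875 = 79.3 kips; rupture φR_n = 0.75×0.6×58×0.625×5.875 = 95.8 kips; take 79.3 kips (yield).
Governing: min(28.0, 79.3) = 28.0 kips → weld metal.

28.0 kips (weld metal governs)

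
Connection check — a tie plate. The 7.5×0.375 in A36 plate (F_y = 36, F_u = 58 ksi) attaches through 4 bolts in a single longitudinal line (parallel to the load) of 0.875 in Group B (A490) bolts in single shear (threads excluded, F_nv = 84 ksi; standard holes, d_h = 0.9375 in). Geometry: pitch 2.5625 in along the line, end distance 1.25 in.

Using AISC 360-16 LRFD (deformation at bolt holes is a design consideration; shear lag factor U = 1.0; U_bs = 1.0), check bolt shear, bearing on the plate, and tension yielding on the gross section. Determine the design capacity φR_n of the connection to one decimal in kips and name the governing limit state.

Bolt shear: A_b = π(0.875)²/4 = 0.60132 in². φR_n = 0.75 × 84 × 0.60132 × 4 × 1 = 151.5 kips.
Bearing (0.375 in plate, F_u = 58 ksi): end bolts L_c = 1.25 − 0.9375/2 = 0.78125, R_n = min(1.2×0.78125×0.375×58, 2.4×0.875×0.375×58) = 20.391 kips/bolt; interior L_c = 2.5625 − 0.9375 = 1.625, R_n = 42.413 kips/bolt. φR_n = 0.75 × (1×20.391 + 3×42.413) = 110.7 kips.
Tension yield (gross): A_g = 7.5×0.375 = 2.8125 in². φR_n = 0.90 × 36 × 2.8125 = 91.1 kips.
Governing: min(151.5, 110.7, 91.1) = 91.1 kips → gross-section yield.

91.1 kips (gross-section yield governs)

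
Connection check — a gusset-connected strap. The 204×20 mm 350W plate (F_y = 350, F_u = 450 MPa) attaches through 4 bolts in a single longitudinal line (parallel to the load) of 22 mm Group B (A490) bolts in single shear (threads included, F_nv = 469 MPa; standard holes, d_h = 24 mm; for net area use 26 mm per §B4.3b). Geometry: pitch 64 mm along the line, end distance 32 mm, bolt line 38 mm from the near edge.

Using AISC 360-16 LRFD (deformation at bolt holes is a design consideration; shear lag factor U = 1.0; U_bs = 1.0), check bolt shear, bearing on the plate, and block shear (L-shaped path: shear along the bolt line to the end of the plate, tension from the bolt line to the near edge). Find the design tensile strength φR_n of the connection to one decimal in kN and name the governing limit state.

Bolt shear: A_b = π(22)²/4 = 380.13 mm². φR_n = 0.75 × 469 × 380.13 × 4 × 1 = 534.8 kN.
Bearing (20 mm plate, F_u = 450 MPa): end bolts L_c = 32 − 24/2 = 20, R_n = min(1.2×20×20×450, 2.4×22×20×450) = 216 kN/bolt; interior L_c = 64 − 24 = 40, R_n = 432 kN/bolt. φR_n = 0.75 × (1×216 + 3×432) = 1134.0 kN.
Block shear: shear path 1×[32+3×64] = 1×224 mm, A_gv = 4480, A_nv = 1×(224 − 3.5×26)×20 = 2660 mm²; tension to near edge: (38 − 0.5×26)×20 = 500 mm². R_n = min(0.6×450×2660, 0.6×350×4480) + 1.0×450×500 = min(718.2, 940.8) + 225 = 943.2 kN. φR_n = 0.75 × 943.2 = 707.4 kN.
Governing: min(534.8, 1134.0, 707.4) = 534.8 kN → bolt shear.

534.8 kN (bolt shear governs)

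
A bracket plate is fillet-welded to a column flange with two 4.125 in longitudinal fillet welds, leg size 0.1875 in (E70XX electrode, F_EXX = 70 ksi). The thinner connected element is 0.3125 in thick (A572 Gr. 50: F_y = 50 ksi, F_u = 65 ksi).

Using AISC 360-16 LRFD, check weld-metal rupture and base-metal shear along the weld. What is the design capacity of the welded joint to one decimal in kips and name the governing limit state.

34.4 kips (weld metal governs)

Weld metal: throat = 0.707×0.1875 = 0.13256 in, L = 2×4.125 = 8.25 in. φR_n = 0.75 × 0.6 × 70 × 0.13256 × 8.25 = 34.4 kips.
Base metal shear (0.3125 in plate): yield φR_n = 1.0×0.6×50×0.3125×8.25 = 77.3 kips; rupture φR_n = 0.75×0.6×65×0.3125×8.25 = 75.4 kips; take 75.4 kips (rupture).
Governing: min(34.4, 75.4) = 34.4 kips → weld metal.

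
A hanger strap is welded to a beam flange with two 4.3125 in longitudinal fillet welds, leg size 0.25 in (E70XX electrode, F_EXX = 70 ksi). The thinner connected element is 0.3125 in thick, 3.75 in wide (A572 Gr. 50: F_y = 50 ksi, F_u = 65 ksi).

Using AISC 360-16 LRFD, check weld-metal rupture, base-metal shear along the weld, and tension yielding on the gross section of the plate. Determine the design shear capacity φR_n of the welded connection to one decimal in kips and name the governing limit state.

48.0 kips (weld metal governs)

Weld metal: throat = 0.707×0.25 = 0.17675 in, L = 2×4.3125 = 8.625 in. φR_n = 0.75 × 0.6 × 70 × 0.17675 × 8.625 = 48.0 kips.
Base metal shear (0.3125 in plate): yield φR_n = 1.0×0.6×50×0.3125×8.625 = 80.9 kips; rupture φR_n = 0.75×0.6×65×0.3125×8.625 = 78.8 kips; take 78.8 kips (rupture).
Tension yield (gross): A_g = 3.75×0.3125 = 1.1719 in². φR_n = 0.90 × 50 × 1.1719 = 52.7 kips.
Governing: min(48.0, 78.8, 52.7) = 48.0 kips → weld metal.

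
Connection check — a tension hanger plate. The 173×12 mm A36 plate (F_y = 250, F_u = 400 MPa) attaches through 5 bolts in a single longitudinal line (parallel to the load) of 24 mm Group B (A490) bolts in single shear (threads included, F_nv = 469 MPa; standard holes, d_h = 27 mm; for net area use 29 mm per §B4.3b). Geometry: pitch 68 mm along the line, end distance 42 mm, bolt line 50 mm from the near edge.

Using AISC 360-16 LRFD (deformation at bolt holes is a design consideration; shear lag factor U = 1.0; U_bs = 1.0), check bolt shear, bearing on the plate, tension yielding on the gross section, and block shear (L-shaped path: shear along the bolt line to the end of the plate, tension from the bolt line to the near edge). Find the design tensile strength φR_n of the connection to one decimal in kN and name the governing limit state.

467.1 kN (gross-section yield governs)

Bolt shear: A_b = π(24)²/4 = 452.39 mm². φR_n = 0.75 × 469 × 452.39 × 5 × 1 = 795.6 kN.
Bearing (12 mm plate, F_u = 400 MPa): end bolts L_c = 42 − 27/2 = 28.5, R_n = min(1.2×28.5×12×400, 2.4×24×12×400) = 164.16 kN/bolt; interior L_c = 68 − 27 = 41, R_n = 236.16 kN/bolt. φR_n = 0.75 × (1×164.16 + 4×236.16) = 831.6 kN.
Tension yield (gross): A_g = 173×12 = 2076 mm². φR_n = 0.90 × 250 × 2076 = 467.1 kN.
Block shear: shear path 1×[42+4×68] = 1×314 mm, A_gv = 3768, A_nv = 1×(314 − 4.5×29)×12 = 2202 mm²; tension to near edge: (50 − 0.5×29)×12 = 426 mm². R_n = min(0.6×400×2202, 0.6×250×3768) + 1.0×400×426 = min(528.48, 565.2) + 170.4 = 698.88 kN. φR_n = 0.75 × 698.88 = 524.2 kN.
Governing: min(795.6, 831.6, 467.1, 524.2) = 467.1 kN → gross-section yield.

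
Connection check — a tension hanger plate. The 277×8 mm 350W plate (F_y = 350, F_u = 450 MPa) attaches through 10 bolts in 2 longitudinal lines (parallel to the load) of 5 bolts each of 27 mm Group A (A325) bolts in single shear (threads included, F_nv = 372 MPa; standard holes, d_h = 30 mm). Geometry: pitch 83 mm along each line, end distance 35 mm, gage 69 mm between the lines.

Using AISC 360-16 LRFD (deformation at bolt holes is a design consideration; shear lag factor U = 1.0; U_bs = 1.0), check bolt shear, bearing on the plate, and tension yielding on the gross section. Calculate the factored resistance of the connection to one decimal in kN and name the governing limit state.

Bolt shear: A_b = π(27)²/4 = 572.56 mm². φR_n = 0.75 × 372 × 572.56 × 10 × 1 = 1597.4 kN.
Bearing (8 mm plate, F_u = 450 MPa): end bolts L_c = 35 − 30/2 = 20, R_n = min(1.2×20×8×450, 2.4×27×8×450) = 86.4 kN/bolt; interior L_c = 83 − 30 = 53, R_n = 228.96 kN/bolt. φR_n = 0.75 × (2×86.4 + 8×228.96) = 1503.4 kN.
Tension yield (gross): A_g = 277×8 = 2216 mm². φR_n = 0.90 × 350 × 2216 = 698.0 kN.
Governing: min(1597.4, 1503.4, 698.0) = 698.0 kN → gross-section yield.

698.0 kN (gross-section yield governs)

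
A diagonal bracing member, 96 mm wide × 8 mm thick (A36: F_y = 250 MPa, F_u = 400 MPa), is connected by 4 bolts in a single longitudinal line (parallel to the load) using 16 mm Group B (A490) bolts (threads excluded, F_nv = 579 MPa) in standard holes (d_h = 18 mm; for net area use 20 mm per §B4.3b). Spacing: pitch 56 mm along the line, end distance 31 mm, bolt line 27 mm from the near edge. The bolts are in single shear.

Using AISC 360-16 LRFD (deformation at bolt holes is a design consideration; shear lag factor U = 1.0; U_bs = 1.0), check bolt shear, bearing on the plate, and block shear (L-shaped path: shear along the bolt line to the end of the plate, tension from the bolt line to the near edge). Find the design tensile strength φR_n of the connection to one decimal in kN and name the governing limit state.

Bolt shear: A_b = π(16)²/4 = 201.06 mm². φR_n = 0.75 × 579 × 201.06 × 4 × 1 = 349.2 kN.
Bearing (8 mm plate, F_u = 400 MPa): end bolts L_c = 31 − 18/2 = 22, R_n = min(1.2×22×8×400, 2.4×16×8×400) = 84.48 kN/bolt; interior L_c = 56 − 18 = 38, R_n = 122.88 kN/bolt. φR_n = 0.75 × (1×84.48 + 3×122.88) = 339.8 kN.
Block shear: shear path 1×[31+3×56] = 1×199 mm, A_gv = 1592, A_nv = 1×(199 − 3.5×20)×8 = 1032 mm²; tension to near edge: (27 − 0.5×20)×8 = 136 mm². R_n = min(0.6×400×1032, 0.6×250×1592) + 1.0×400×136 = min(247.68, 238.8) + 54.4 = 293.2 kN. φR_n = 0.75 × 293.2 = 219.9 kN.
Governing: min(349.2, 339.8, 219.9) = 219.9 kN → block shear.

219.9 kN (block shear governs)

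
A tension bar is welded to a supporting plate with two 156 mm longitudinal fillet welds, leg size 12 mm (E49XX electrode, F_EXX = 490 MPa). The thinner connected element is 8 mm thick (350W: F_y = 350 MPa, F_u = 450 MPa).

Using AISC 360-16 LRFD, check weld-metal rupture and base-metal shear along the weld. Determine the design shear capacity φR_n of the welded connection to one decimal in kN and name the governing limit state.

Weld metal: throat = 0.707×12 = 8.484 mm, L = 2×156 = 312 mm. φR_n = 0.75 × 0.6 × 490 × 8.484 × 312 = 583.7 kN.
Base metal shear (8 mm plate): yield φR_n = 1.0×0.6×350×8×312 = 524.2 kN; rupture φR_n = 0.75×0.6×450×8×312 = 505.4 kN; take 505.4 kN (rupture).
Governing: min(583.7, 505.4) = 505.4 kN → base-metal shear.

505.4 kN (base-metal shear governs)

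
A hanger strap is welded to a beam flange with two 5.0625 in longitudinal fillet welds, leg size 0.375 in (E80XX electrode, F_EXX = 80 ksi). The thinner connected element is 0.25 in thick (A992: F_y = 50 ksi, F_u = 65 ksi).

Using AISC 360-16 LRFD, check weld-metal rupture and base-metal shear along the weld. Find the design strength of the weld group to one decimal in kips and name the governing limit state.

74.0 kips (base-metal shear governs)

Weld metal: throat = 0.707×0.375 = 0.26513 in, L = 2×5.0625 = 10.125 in. φR_n = 0.75 × 0.6 × 80 × 0.26513 × 10.125 = 96.6 kips.
Base metal shear (0.25 in plate): yield φR_n = 1.0×0.6×50×0.25×10.125 = 75.9 kips; rupture φR_n = 0.75×0.6×65×0.25×10.125 = 74.0 kips; take 74.0 kips (rupture).
Governing: min(96.6, 74.0) = 74.0 kips → base-metal shear.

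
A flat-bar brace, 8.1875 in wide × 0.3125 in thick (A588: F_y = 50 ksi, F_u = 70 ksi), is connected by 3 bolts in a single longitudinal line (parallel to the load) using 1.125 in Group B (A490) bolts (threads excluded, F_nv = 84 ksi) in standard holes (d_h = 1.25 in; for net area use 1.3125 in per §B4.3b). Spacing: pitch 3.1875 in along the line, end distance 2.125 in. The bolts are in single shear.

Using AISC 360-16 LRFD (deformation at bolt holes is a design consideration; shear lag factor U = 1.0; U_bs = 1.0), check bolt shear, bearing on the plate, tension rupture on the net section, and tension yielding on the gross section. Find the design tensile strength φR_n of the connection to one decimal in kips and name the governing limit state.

Bolt shear: A_b = π(1.125)²/4 = 0.99402 in². φR_n = 0.75 × 84 × 0.99402 × 3 × 1 = 187.9 kips.
Bearing (0.3125 in plate, F_u = 70 ksi): end bolts L_c = 2.125 − 1.25/2 = 1.5, R_n = min(1.2×1.5×0.3125×70, 2.4×1.125×0.3125×70) = 39.375 kips/bolt; interior L_c = 3.1875 − 1.25 = 1.9375, R_n = 50.859 kips/bolt. φR_n = 0.75 × (1×39.375 + 2×50.859) = 105.8 kips.
Tension rupture (net): A_n = (8.1875 − 1×1.3125)×0.3125 = 2.1484 in² (U = 1.0, A_e = A_n). φR_n = 0.75 × 70 × 2.1484 = 112.8 kips.
Tension yield (gross): A_g = 8.1875×0.3125 = 2.5586 in². φR_n = 0.90 × 50 × 2.5586 = 115.1 kips.
Governing: min(187.9, 105.8, 112.8, 115.1) = 105.8 kips → bearing.

105.8 kips (bearing governs)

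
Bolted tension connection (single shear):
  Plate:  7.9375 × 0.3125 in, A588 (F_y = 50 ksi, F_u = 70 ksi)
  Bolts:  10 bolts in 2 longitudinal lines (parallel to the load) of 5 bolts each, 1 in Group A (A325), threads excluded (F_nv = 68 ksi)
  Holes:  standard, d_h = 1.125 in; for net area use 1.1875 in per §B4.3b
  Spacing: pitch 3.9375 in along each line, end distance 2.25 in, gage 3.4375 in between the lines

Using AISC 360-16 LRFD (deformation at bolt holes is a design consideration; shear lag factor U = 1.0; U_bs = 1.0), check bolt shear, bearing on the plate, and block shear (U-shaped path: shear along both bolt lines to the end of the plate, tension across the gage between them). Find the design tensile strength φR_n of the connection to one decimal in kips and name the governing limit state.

286.1 kips (block shear governs)

Bolt shear: A_b = π(1)²/4 = 0.7854 in². φR_n = 0.75 × 68 × 0.7854 × 10 × 1 = 400.6 kips.
Bearing (0.3125 in plate, F_u = 70 ksi): end bolts L_c = 2.25 − 1.125/2 = 1.6875, R_n = min(1.2×1.6875×0.3125×70, 2.4×1×0.3125×70) = 44.297 kips/bolt; interior L_c = 3.9375 − 1.125 = 2.8125, R_n = 52.5 kips/bolt. φR_n = 0.75 × (2×44.297 + 8×52.5) = 381.4 kips.
Block shear: shear path 2×[2.25+4×3.9375] = 2×18 in, A_gv = 11.25, A_nv = 2×(18 − 4.5×1.1875)×0.3125 = 7.9102 in²; tension across gage: (3.4375 − 1×1.1875)×0.3125 = 0.70313 in². R_n = min(0.6×70×7.9102, 0.6×50×11.25) + 1.0×70×0.70313 = min(332.23, 337.5) + 49.219 = 381.45 kips. φR_n = 0.75 × 381.45 = 286.1 kips.
Governing: min(400.6, 381.4, 286.1) = 286.1 kips → block shear.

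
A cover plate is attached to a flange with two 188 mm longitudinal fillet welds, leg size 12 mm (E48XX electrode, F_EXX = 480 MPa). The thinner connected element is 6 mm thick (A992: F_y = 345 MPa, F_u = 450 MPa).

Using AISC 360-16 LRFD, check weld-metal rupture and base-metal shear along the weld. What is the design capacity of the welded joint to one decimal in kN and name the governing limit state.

456.8 kN (base-metal shear governs)

Weld metal: throat = 0.707×12 = 8.484 mm, L = 2×188 = 376 mm. φR_n = 0.75 × 0.6 × 480 × 8.484 × 376 = 689.0 kN.
Base metal shear (6 mm plate): yield φR_n = 1.0×0.6×345×6×376 = 467.0 kN; rupture φR_n = 0.75×0.6×450×6×376 = 456.8 kN; take 456.8 kN (rupture).
Governing: min(689.0, 456.8) = 456.8 kN → base-metal shear.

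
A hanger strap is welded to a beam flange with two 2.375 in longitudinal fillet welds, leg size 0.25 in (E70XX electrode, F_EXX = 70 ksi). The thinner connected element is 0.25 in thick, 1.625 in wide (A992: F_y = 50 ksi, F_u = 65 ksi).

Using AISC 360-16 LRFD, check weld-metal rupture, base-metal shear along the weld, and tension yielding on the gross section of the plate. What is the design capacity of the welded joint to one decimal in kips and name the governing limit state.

18.3 kips (gross-section yield governs)

Weld metal: throat = 0.707×0.25 = 0.17675 in, L = 2×2.375 = 4.75 in. φR_n = 0.75 × 0.6 × 70 × 0.17675 × 4.75 = 26.4 kips.
Base metal shear (0.25 in plate): yield φR_n = 1.0×0.6×50×0.25×4.75 = 35.6 kips; rupture φR_n = 0.75×0.6×65×0.25×4.75 = 34.7 kips; take 34.7 kips (rupture).
Tension yield (gross): A_g = 1.625×0.25 = 0.40625 in². φR_n = 0.90 × 50 × 0.40625 = 18.3 kips.
Governing: min(26.4, 34.7, 18.3) = 18.3 kips → gross-section yield.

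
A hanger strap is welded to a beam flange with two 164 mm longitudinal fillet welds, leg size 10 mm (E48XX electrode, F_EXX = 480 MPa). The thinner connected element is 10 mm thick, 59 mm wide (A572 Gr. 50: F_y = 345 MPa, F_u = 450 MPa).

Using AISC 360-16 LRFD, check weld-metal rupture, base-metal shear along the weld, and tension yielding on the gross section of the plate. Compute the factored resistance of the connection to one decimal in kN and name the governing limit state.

Weld metal: throat = 0.707×10 = 7.07 mm, L = 2×164 = 328 mm. φR_n = 0.75 × 0.6 × 480 × 7.07 × 328 = 500.9 kN.
Base metal shear (10 mm plate): yield φR_n = 1.0×0.6×345×10×328 = 679.0 kN; rupture φR_n = 0.75×0.6×450×10×328 = 664.2 kN; take 664.2 kN (rupture).
Tension yield (gross): A_g = 59×10 = 590 mm². φR_n = 0.90 × 345 × 590 = 183.2 kN.
Governing: min(500.9, 664.2, 183.2) = 183.2 kN → gross-section yield.

183.2 kN (gross-section yield governs)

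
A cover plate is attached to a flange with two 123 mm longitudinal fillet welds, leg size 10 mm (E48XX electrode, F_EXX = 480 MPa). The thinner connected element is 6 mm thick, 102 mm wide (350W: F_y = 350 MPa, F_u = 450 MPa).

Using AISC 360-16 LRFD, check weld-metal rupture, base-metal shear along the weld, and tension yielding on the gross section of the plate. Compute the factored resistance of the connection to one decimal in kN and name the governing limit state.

192.8 kN (gross-section yield governs)

Weld metal: throat = 0.707×10 = 7.07 mm, L = 2×123 = 246 mm. φR_n = 0.75 × 0.6 × 480 × 7.07 × 246 = 375.7 kN.
Base metal shear (6 mm plate): yield φR_n = 1.0×0.6×350×6×246 = 310.0 kN; rupture φR_n = 0.75×0.6×450×6×246 = 298.9 kN; take 298.9 kN (rupture).
Tension yield (gross): A_g = 102×6 = 612 mm². φR_n = 0.90 × 350 × 612 = 192.8 kN.
Governing: min(375.7, 298.9, 192.8) = 192.8 kN → gross-section yield.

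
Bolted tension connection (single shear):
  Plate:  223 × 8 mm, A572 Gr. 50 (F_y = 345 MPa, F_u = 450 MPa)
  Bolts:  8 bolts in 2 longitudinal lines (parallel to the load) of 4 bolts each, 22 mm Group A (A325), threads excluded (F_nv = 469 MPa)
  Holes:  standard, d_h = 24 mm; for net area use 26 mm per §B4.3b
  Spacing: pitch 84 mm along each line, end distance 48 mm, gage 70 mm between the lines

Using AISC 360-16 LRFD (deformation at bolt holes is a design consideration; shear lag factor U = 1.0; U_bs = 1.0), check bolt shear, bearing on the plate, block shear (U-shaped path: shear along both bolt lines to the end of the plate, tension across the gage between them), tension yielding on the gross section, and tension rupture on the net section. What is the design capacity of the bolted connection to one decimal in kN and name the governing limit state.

461.7 kN (net-section rupture governs)

Bolt shear: A_b = π(22)²/4 = 380.13 mm². φR_n = 0.75 × 469 × 380.13 × 8 × 1 = 1069.7 kN.
Bearing (8 mm plate, F_u = 450 MPa): end bolts L_c = 48 − 24/2 = 36, R_n = min(1.2×36×8×450, 2.4×22×8×450) = 155.52 kN/bolt; interior L_c = 84 − 24 = 60, R_n = 190.08 kN/bolt. φR_n = 0.75 × (2×155.52 + 6×190.08) = 1088.6 kN.
Block shear: shear path 2×[48+3×84] = 2×300 mm, A_gv = 4800, A_nv = 2×(300 − 3.5×26)×8 = 3344 mm²; tension across gage: (70 − 1×26)×8 = 352 mm². R_n = min(0.6×450×3344, 0.6×345×4800) + 1.0×450×352 = min(902.88, 993.6) + 158.4 = 1061.3 kN. φR_n = 0.75 × 1061.3 = 796.0 kN.
Tension yield (gross): A_g = 223×8 = 1784 mm². φR_n = 0.90 × 345 × 1784 = 553.9 kN.
Tension rupture (net): A_n = (223 − 2×26)×8 = 1368 mm² (U = 1.0, A_e = A_n). φR_n = 0.75 × 450 × 1368 = 461.7 kN.
Governing: min(1069.7, 1088.6, 796.0, 553.9, 461.7) = 461.7 kN → net-section rupture.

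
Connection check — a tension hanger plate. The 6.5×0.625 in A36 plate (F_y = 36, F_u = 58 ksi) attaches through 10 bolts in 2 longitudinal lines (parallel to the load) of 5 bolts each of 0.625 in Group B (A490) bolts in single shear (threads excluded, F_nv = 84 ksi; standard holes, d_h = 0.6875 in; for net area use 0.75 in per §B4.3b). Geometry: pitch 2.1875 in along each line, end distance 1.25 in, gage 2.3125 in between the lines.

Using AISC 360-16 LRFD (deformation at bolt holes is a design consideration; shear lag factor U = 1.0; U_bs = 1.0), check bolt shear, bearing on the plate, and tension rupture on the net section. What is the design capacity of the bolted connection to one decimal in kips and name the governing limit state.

Bolt shear: A_b = π(0.625)²/4 = 0.3068 in². φR_n = 0.75 × 84 × 0.3068 × 10 × 1 = 193.3 kips.
Bearing (0.625 in plate, F_u = 58 ksi): end bolts L_c = 1.25 − 0.6875/2 = 0.90625, R_n = min(1.2×0.90625×0.625×58, 2.4×0.625×0.625×58) = 39.422 kips/bolt; interior L_c = 2.1875 − 0.6875 = 1.5, R_n = 54.375 kips/bolt. φR_n = 0.75 × (2×39.422 + 8×54.375) = 385.4 kips.
Tension rupture (net): A_n = (6.5 − 2×0.75)×0.625 = 3.125 in² (U = 1.0, A_e = A_n). φR_n = 0.75 × 58 × 3.125 = 135.9 kips.
Governing: min(193.3, 385.4, 135.9) = 135.9 kips → net-section rupture.

135.9 kips (net-section rupture governs)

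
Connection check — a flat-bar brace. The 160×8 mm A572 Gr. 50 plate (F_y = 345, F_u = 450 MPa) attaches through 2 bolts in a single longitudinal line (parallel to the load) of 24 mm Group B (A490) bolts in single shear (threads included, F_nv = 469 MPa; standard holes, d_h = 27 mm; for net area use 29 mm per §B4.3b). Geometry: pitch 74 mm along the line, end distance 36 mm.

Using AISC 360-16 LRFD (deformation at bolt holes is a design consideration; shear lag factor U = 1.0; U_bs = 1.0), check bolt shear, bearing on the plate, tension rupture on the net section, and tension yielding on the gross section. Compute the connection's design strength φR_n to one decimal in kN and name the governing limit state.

225.2 kN (bearing governs)

Bolt shear: A_b = π(24)²/4 = 452.39 mm². φR_n = 0.75 × 469 × 452.39 × 2 × 1 = 318.3 kN.
Bearing (8 mm plate, F_u = 450 MPa): end bolts L_c = 36 − 27/2 = 22.5, R_n = min(1.2×22.5×8×450, 2.4×24×8×450) = 97.2 kN/bolt; interior L_c = 74 − 27 = 47, R_n = 203.04 kN/bolt. φR_n = 0.75 × (1×97.2 + 1×203.04) = 225.2 kN.
Tension rupture (net): A_n = (160 − 1×29)×8 = 1048 mm² (U = 1.0, A_e = A_n). φR_n = 0.75 × 450 × 1048 = 353.7 kN.
Tension yield (gross): A_g = 160×8 = 1280 mm². φR_n = 0.90 × 345 × 1280 = 397.4 kN.
Governing: min(318.3, 225.2, 353.7, 397.4) = 225.2 kN → bearing.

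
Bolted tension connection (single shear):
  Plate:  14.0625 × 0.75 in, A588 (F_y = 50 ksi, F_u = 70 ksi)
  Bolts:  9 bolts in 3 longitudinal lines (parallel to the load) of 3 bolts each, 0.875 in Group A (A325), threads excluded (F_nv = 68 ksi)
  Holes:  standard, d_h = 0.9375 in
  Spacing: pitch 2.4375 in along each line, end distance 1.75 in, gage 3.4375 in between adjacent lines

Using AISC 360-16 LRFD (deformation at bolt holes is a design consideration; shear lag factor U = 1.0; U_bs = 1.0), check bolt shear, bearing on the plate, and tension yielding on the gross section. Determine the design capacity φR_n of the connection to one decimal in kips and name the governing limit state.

276.0 kips (bolt shear governs)

Bolt shear: A_b = π(0.875)²/4 = 0.60132 in². φR_n = 0.75 × 68 × 0.60132 × 9 × 1 = 276.0 kips.
Bearing (0.75 in plate, F_u = 70 ksi): end bolts L_c = 1.75 − 0.9375/2 = 1.28125, R_n = min(1.2×1.28125×0.75×70, 2.4×0.875×0.75×70) = 80.719 kips/bolt; interior L_c = 2.4375 − 0.9375 = 1.5, R_n = 94.5 kips/bolt. φR_n = 0.75 × (3×80.719 + 6×94.5) = 606.9 kips.
Tension yield (gross): A_g = 14.0625×0.75 = 10.547 in². φR_n = 0.90 × 50 × 10.547 = 474.6 kips.
Governing: min(276.0, 606.9, 474.6) = 276.0 kips → bolt shear.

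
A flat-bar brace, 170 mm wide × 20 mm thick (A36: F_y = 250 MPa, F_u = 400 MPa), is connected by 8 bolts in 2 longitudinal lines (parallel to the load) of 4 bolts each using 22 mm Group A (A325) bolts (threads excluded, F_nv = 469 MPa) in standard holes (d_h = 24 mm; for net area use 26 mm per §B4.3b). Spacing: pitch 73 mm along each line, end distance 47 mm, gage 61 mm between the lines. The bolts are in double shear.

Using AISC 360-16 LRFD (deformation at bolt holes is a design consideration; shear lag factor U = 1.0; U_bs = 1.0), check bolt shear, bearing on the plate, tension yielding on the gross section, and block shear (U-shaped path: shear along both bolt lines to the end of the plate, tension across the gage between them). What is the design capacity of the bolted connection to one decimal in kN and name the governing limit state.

765.0 kN (gross-section yield governs)

Bolt shear: A_b = π(22)²/4 = 380.13 mm². φR_n = 0.75 × 469 × 380.13 × 8 × 2 = 2139.4 kN.
Bearing (20 mm plate, F_u = 400 MPa): end bolts L_c = 47 − 24/2 = 35, R_n = min(1.2×35×20×400, 2.4×22×20×400) = 336 kN/bolt; interior L_c = 73 − 24 = 49, R_n = 422.4 kN/bolt. φR_n = 0.75 × (2×336 + 6×422.4) = 2404.8 kN.
Tension yield (gross): A_g = 170×20 = 3400 mm². φR_n = 0.90 × 250 × 3400 = 765.0 kN.
Block shear: shear path 2×[47+3×73] = 2×266 mm, A_gv = 10640, A_nv = 2×(266 − 3.5×26)×20 = 7000 mm²; tension across gage: (61 − 1×26)×20 = 700 mm². R_n = min(0.6×400×7000, 0.6×250×10640) + 1.0×400×700 = min(1680, 1596) + 280 = 1876 kN. φR_n = 0.75 × 1876 = 1407.0 kN.
Governing: min(2139.4, 2404.8, 765.0, 1407.0) = 765.0 kN → gross-section yield.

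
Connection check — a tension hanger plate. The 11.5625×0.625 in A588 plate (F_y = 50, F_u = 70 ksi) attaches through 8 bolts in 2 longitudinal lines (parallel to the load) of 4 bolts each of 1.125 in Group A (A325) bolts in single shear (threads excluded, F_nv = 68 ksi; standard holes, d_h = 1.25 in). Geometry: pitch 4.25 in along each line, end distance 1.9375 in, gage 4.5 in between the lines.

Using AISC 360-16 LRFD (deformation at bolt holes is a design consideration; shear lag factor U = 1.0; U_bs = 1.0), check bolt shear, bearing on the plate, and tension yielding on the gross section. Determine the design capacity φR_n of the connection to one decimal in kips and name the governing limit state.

Bolt shear: A_b = π(1.125)²/4 = 0.99402 in². φR_n = 0.75 × 68 × 0.99402 × 8 × 1 = 405.6 kips.
Bearing (0.625 in plate, F_u = 70 ksi): end bolts L_c = 1.9375 − 1.25/2 = 1.3125, R_n = min(1.2×1.3125×0.625×70, 2.4×1.125×0.625×70) = 68.906 kips/bolt; interior L_c = 4.25 − 1.25 = 3, R_n = 118.13 kips/bolt. φR_n = 0.75 × (2×68.906 + 6×118.13) = 634.9 kips.
Tension yield (gross): A_g = 11.5625×0.625 = 7.2266 in². φR_n = 0.90 × 50 × 7.2266 = 325.2 kips.
Governing: min(405.6, 634.9, 325.2) = 325.2 kips → gross-section yield.

325.2 kips (gross-section yield governs)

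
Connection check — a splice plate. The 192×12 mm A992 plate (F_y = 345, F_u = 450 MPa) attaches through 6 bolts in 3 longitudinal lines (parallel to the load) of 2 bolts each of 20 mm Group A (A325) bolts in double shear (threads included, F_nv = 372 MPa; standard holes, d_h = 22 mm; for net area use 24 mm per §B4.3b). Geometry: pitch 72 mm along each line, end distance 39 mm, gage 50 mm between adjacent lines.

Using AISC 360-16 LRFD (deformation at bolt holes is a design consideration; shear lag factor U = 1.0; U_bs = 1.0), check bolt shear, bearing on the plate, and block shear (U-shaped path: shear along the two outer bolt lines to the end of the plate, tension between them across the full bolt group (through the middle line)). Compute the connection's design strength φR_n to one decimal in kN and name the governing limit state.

Bolt shear: A_b = π(20)²/4 = 314.16 mm². φR_n = 0.75 × 372 × 314.16 × 6 × 2 = 1051.8 kN.
Bearing (12 mm plate, F_u = 450 MPa): end bolts L_c = 39 − 22/2 = 28, R_n = min(1.2×28×12×450, 2.4×20×12×450) = 181.44 kN/bolt; interior L_c = 72 − 22 = 50, R_n = 259.2 kN/bolt. φR_n = 0.75 × (3×181.44 + 3×259.2) = 991.4 kN.
Block shear: shear path 2×[39+1×72] = 2×111 mm, A_gv = 2664, A_nv = 2×(111 − 1.5×24)×12 = 1800 mm²; tension across gage: (100 − 2×24)×12 = 624 mm². R_n = min(0.6×450×1800, 0.6×345×2664) + 1.0×450×624 = min(486, 551.45) + 280.8 = 766.8 kN. φR_n = 0.75 × 766.8 = 575.1 kN.
Governing: min(1051.8, 991.4, 575.1) = 575.1 kN → block shear.

575.1 kN (block shear governs)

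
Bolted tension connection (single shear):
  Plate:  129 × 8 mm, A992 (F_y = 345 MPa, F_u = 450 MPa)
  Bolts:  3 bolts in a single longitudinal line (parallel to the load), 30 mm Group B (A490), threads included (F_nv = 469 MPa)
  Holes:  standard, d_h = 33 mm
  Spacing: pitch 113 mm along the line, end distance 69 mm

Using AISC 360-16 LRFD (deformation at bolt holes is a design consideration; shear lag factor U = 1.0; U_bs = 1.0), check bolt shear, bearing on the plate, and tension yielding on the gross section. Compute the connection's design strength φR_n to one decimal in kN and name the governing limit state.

Bolt shear: A_b = π(30)²/4 = 706.86 mm². φR_n = 0.75 × 469 × 706.86 × 3 × 1 = 745.9 kN.
Bearing (8 mm plate, F_u = 450 MPa): end bolts L_c = 69 − 33/2 = 52.5, R_n = min(1.2×52.5×8×450, 2.4×30×8×450) = 226.8 kN/bolt; interior L_c = 113 − 33 = 80, R_n = 259.2 kN/bolt. φR_n = 0.75 × (1×226.8 + 2×259.2) = 558.9 kN.
Tension yield (gross): A_g = 129×8 = 1032 mm². φR_n = 0.90 × 345 × 1032 = 320.4 kN.
Governing: min(745.9, 558.9, 320.4) = 320.4 kN → gross-section yield.

320.4 kN (gross-section yield governs)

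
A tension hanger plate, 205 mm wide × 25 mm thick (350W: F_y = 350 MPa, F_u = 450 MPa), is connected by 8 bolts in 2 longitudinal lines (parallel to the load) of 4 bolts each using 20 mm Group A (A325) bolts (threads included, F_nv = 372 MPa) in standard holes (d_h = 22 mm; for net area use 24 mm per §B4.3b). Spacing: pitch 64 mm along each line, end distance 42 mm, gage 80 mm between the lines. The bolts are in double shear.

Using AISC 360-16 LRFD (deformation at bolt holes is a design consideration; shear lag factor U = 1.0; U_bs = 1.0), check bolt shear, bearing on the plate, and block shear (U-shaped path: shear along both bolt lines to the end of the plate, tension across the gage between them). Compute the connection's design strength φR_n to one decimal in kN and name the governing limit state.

1402.4 kN (bolt shear governs)

Bolt shear: A_b = π(20)²/4 = 314.16 mm². φR_n = 0.75 × 372 × 314.16 × 8 × 2 = 1402.4 kN.
Bearing (25 mm plate, F_u = 450 MPa): end bolts L_c = 42 − 22/2 = 31, R_n = min(1.2×31×25×450, 2.4×20×25×450) = 418.5 kN/bolt; interior L_c = 64 − 22 = 42, R_n = 540 kN/bolt. φR_n = 0.75 × (2×418.5 + 6×540) = 3057.8 kN.
Block shear: shear path 2×[42+3×64] = 2×234 mm, A_gv = 11700, A_nv = 2×(234 − 3.5×24)×25 = 7500 mm²; tension across gage: (80 − 1×24)×25 = 1400 mm². R_n = min(0.6×450×7500, 0.6×350×11700) + 1.0×450×1400 = min(2025, 2457) + 630 = 2655 kN. φR_n = 0.75 × 2655 = 1991.3 kN.
Governing: min(1402.4, 3057.8, 1991.3) = 1402.4 kN → bolt shear.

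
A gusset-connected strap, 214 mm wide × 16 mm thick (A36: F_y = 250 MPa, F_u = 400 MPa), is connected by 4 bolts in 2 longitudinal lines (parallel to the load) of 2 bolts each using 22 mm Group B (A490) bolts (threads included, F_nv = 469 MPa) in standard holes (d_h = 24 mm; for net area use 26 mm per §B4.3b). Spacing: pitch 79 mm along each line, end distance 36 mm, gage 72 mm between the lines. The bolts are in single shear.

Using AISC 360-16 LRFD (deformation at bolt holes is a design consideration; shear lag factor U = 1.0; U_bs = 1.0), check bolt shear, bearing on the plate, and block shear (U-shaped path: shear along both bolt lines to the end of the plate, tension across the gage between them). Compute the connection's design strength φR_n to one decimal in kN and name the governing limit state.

534.8 kN (bolt shear governs)

Bolt shear: A_b = π(22)²/4 = 380.13 mm². φR_n = 0.75 × 469 × 380.13 × 4 × 1 = 534.8 kN.
Bearing (16 mm plate, F_u = 400 MPa): end bolts L_c = 36 − 24/2 = 24, R_n = min(1.2×24×16×400, 2.4×22×16×400) = 184.32 kN/bolt; interior L_c = 79 − 24 = 55, R_n = 337.92 kN/bolt. φR_n = 0.75 × (2×184.32 + 2×337.92) = 783.4 kN.
Block shear: shear path 2×[36+1×79] = 2×115 mm, A_gv = 3680, A_nv = 2×(115 − 1.5×26)×16 = 2432 mm²; tension across gage: (72 − 1×26)×16 = 736 mm². R_n = min(0.6×400×2432, 0.6×250×3680) + 1.0×400×736 = min(583.68, 552) + 294.4 = 846.4 kN. φR_n = 0.75 × 846.4 = 634.8 kN.
Governing: min(534.8, 783.4, 634.8) = 534.8 kN → bolt shear.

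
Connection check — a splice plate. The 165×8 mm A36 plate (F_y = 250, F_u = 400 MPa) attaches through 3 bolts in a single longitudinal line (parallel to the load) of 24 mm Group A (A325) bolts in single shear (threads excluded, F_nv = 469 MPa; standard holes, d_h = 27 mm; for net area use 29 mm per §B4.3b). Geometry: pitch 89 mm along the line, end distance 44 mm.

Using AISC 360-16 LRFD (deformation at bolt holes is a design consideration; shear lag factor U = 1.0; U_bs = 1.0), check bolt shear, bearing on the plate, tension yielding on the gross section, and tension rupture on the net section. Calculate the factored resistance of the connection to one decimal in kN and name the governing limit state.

297.0 kN (gross-section yield governs)

Bolt shear: A_b = π(24)²/4 = 452.39 mm². φR_n = 0.75 × 469 × 452.39 × 3 × 1 = 477.4 kN.
Bearing (8 mm plate, F_u = 400 MPa): end bolts L_c = 44 − 27/2 = 30.5, R_n = min(1.2×30.5×8×400, 2.4×24×8×400) = 117.12 kN/bolt; interior L_c = 89 − 27 = 62, R_n = 184.32 kN/bolt. φR_n = 0.75 × (1×117.12 + 2×184.32) = 364.3 kN.
Tension yield (gross): A_g = 165×8 = 1320 mm². φR_n = 0.90 × 250 × 1320 = 297.0 kN.
Tension rupture (net): A_n = (165 − 1×29)×8 = 1088 mm² (U = 1.0, A_e = A_n). φR_n = 0.75 × 400 × 1088 = 326.4 kN.
Governing: min(477.4, 364.3, 297.0, 326.4) = 297.0 kN → gross-section yield.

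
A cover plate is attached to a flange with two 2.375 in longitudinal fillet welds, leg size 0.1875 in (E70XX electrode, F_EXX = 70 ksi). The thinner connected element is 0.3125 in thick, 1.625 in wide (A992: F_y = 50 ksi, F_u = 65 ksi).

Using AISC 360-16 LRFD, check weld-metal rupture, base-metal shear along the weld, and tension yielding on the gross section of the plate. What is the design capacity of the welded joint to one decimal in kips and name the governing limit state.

Weld metal: throat = 0.707×0.1875 = 0.13256 in, L = 2×2.375 = 4.75 in. φR_n = 0.75 × 0.6 × 70 × 0.13256 × 4.75 = 19.8 kips.
Base metal shear (0.3125 in plate): yield φR_n = 1.0×0.6×50×0.3125×4.75 = 44.5 kips; rupture φR_n = 0.75×0.6×65×0.3125×4.75 = 43.4 kips; take 43.4 kips (rupture).
Tension yield (gross): A_g = 1.625×0.3125 = 0.50781 in². φR_n = 0.90 × 50 × 0.50781 = 22.9 kips.
Governing: min(19.8, 43.4, 22.9) = 19.8 kips → weld metal.

19.8 kips (weld metal governs)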